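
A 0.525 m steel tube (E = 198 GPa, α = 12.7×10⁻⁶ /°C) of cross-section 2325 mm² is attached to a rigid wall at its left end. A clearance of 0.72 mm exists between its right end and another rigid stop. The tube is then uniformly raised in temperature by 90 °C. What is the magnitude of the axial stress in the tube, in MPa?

σ ≈ 0 MPa

Unrestrained expansion: δ_free = αΔT L = 12.7×10⁻⁶ × 90 × 525 = 0.6001 mm.
This is smaller than the 0.72 mm clearance, so the tube expands freely without reaching the stop — the stress is zero.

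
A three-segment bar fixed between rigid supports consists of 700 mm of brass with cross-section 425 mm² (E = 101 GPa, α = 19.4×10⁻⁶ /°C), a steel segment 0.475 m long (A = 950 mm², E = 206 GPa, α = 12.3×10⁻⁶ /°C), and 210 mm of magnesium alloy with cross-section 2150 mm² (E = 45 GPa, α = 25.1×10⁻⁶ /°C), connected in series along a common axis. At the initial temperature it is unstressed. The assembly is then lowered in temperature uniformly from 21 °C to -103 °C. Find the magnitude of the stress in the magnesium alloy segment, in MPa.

σ ≈ 68.1 MPa (tensile)

With the walls removed the bar would change length by δ_free = Σ αᵢΔT Lᵢ = 19.4×10⁻⁶×124×700 + 12.3×10⁻⁶×124×475 + 25.1×10⁻⁶×124×210 = 3.062 mm.
The rigid supports impose zero overall length change; the single axial force P common to all segments must satisfy P Σ Lᵢ/(AᵢEᵢ) = δ_free.
Σ Lᵢ/(AᵢEᵢ) = 700/(425×101×10³) + 475/(950×206×10³) + 210/(2150×45×10³) = 2.091×10⁻⁵ mm/N.
P = 3.062 / 2.091×10⁻⁵ = 146500 N = 146.5 kN, tensile.
σ_{magnesium alloy} = P / A = 146500 / 2150 = 68.13 MPa.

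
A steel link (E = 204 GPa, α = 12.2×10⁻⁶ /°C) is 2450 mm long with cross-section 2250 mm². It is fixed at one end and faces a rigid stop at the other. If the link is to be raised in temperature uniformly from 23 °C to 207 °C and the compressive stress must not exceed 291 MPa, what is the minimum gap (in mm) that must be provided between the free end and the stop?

g ≈ 2 mm

With no wall the link would lengthen by αΔT L = 12.2×10⁻⁶ × 184 × 2450 = 5.5 mm.
A stress of 291 MPa corresponds to the wall pushing the link back by σL/E = 291×2450/(204×10³) = 3.495 mm.
So the gap has to take up the difference, g_min = δ_free − σL/E = 5.5 − 3.495 = 2.005 mm.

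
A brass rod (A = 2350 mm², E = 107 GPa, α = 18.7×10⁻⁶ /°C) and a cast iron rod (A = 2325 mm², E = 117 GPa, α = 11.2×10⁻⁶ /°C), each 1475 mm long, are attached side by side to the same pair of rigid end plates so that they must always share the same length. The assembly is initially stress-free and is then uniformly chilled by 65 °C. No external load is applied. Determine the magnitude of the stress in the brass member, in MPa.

σ ≈ 27.1 MPa (tensile)

The brass has the larger α, so on cooling it would change length more than the cast iron if both were free. The rigid plates force a common final length, so the brass is put into tension and the cast iron into compression, with equal and opposite forces P (no external load).
Equating the net (thermal + elastic) strains gives |α₁ − α₂|·ΔT = P·[1/(A₁E₁) + 1/(A₂E₂)].
|α₁ − α₂|·ΔT = 7.5×10⁻⁶ × 65 = 0.0004875.
1/(A₁E₁) + 1/(A₂E₂) = 1/(2350×107×10³) + 1/(2325×117×10³) = 7.653×10⁻⁹ N⁻¹.
P = 0.0004875 / 7.653×10⁻⁹ = 63700 N = 63.7 kN.
σ_{brass} = P/A₁ = 63700/2350 = 27.11 MPa, tensile.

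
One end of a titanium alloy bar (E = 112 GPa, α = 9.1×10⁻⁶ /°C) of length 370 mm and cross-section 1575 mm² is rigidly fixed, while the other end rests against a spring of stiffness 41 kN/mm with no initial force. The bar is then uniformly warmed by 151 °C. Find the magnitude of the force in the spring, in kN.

Free thermal expansion: δ_free = αΔT L = 9.1×10⁻⁶ × 151 × 370 = 0.5084 mm.
Let P be the compressive force at the spring. The bar shortens elastically by PL/(AE) and the spring compresses by P/k; together these equal δ_free.
P [ L/(AE) + 1/k ] = δ_free → P [ 370/(1575×112×10³) + 1/(41×10³) ] = 0.5084.
P = 0.5084 / 2.649×10⁻⁵ = 19190 N.

P ≈ 19.2 kN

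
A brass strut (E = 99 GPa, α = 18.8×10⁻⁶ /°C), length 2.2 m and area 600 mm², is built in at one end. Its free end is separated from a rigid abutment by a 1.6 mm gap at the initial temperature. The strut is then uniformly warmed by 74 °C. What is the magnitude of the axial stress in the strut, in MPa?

σ ≈ 65.7 MPa (compressive)

If the wall were absent the strut would grow by αΔT L = 18.8×10⁻⁶ × 74 × 2200 = 3.061 mm.
The gap closes (δ_free > 1.6 mm) and the wall then resists a further 3.061 − 1.6 = 1.461 mm of expansion.
So σ = E(δ_free − g)/L = 99×10³ × 1.461/2200 = 65.73 MPa.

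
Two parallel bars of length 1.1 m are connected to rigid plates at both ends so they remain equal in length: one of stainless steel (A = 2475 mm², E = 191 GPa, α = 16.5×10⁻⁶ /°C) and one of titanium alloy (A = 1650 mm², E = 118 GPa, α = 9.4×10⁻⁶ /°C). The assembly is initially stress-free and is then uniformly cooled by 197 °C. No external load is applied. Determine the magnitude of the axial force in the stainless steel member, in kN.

Both members must finish at the same length. With the larger α, the stainless steel tends to over-contract; the plates restrain it, putting the stainless steel in tension and the titanium alloy in compression. With no external load the two internal forces are equal and opposite, magnitude P.
Equating the net (thermal + elastic) strains gives |α₁ − α₂|·ΔT = P·[1/(A₁E₁) + 1/(A₂E₂)].
|α₁ − α₂|·ΔT = 7.1×10⁻⁶ × 197 = 0.001399.
1/(A₁E₁) + 1/(A₂E₂) = 1/(2475×191×10³) + 1/(1650×118×10³) = 7.252×10⁻⁹ N⁻¹.
So P = 0.001399 / 7.252×10⁻⁹ = 192.9 kN.

P ≈ 193 kN (tensile in the stainless steel)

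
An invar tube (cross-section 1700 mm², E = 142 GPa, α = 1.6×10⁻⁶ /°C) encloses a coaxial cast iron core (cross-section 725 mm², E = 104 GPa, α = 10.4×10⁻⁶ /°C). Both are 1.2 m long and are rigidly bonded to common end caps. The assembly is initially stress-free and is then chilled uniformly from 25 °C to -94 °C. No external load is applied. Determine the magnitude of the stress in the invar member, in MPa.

σ ≈ 35.4 MPa (compressive)

The cast iron has the larger α, so on cooling it would change length more than the invar if both were free. The rigid plates force a common final length, so the cast iron is put into tension and the invar into compression, with equal and opposite forces P (no external load).
Setting the final lengths equal and cancelling L: (α₁ − α₂)ΔT = P/(A₁E₁) + P/(A₂E₂).
|α₁ − α₂|·ΔT = 8.8×10⁻⁶ × 119 = 0.001047.
1/(A₁E₁) + 1/(A₂E₂) = 1/(1700×142×10³) + 1/(725×104×10³) = 1.741×10⁻⁸ N⁻¹.
P = 0.001047 / 1.741×10⁻⁸ = 60170 N = 60.17 kN.
σ_{invar} = P/A₁ = 60170/1700 = 35.39 MPa, compressive.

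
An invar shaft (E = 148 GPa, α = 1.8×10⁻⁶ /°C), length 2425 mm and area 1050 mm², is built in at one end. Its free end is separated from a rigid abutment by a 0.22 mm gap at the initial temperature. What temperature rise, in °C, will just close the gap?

ΔT ≈ 50.4 °C

The gap closes when αΔT L = 0.22 mm, since the shaft is still unstressed at that instant.
ΔT = 0.22 / (1.8×10⁻⁶ × 2425) = 50.4 °C.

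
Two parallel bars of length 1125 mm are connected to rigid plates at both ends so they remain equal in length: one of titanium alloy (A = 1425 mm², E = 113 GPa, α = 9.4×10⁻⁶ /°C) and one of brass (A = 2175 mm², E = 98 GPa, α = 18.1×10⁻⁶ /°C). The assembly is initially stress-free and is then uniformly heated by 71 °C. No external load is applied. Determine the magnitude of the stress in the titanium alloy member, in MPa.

σ ≈ 39.8 MPa (tensile)

Equilibrium of a rigid end plate with no external load gives equal and opposite internal forces ±P in the two members. Since α_{brass} > α_{titanium alloy}, heating drives the brass into compression and the titanium alloy into tension.
Equating the net (thermal + elastic) strains gives |α₁ − α₂|·ΔT = P·[1/(A₁E₁) + 1/(A₂E₂)].
|α₁ − α₂|·ΔT = 8.7×10⁻⁶ × 71 = 0.0006177.
1/(A₁E₁) + 1/(A₂E₂) = 1/(1425×113×10³) + 1/(2175×98×10³) = 1.09×10⁻⁸ N⁻¹.
P = 0.0006177 / 1.09×10⁻⁸ = 56660 N = 56.66 kN.
σ_{titanium alloy} = P/A₁ = 56660/1425 = 39.76 MPa, tensile.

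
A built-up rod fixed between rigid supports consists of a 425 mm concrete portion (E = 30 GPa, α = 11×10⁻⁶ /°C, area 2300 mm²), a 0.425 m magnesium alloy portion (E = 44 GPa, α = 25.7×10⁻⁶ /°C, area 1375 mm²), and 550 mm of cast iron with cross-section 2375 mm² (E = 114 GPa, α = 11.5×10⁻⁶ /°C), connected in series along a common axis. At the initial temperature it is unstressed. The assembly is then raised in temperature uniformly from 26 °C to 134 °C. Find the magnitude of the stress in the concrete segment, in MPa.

σ ≈ 67.7 MPa (compressive)

With the walls removed the bar would change length by δ_free = Σ αᵢΔT Lᵢ = 11×10⁻⁶×108×425 + 25.7×10⁻⁶×108×425 + 11.5×10⁻⁶×108×550 = 2.368 mm.
The rigid supports impose zero overall length change; the single axial force P common to all segments must satisfy P Σ Lᵢ/(AᵢEᵢ) = δ_free.
Σ Lᵢ/(AᵢEᵢ) = 425/(2300×30×10³) + 425/(1375×44×10³) + 550/(2375×114×10³) = 1.522×10⁻⁵ mm/N.
P = 2.368 / 1.522×10⁻⁵ = 155600 N = 155.6 kN, compressive.
σ_{concrete} = P / A = 155600 / 2300 = 67.65 MPa.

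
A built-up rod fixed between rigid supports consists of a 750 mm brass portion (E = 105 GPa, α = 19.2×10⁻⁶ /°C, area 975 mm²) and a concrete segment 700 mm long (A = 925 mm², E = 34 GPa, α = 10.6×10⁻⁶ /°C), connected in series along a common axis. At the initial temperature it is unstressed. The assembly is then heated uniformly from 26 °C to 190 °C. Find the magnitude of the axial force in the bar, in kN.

P ≈ 121 kN (compressive)

With the walls removed the bar would change length by δ_free = Σ αᵢΔT Lᵢ = 19.2×10⁻⁶×164×750 + 10.6×10⁻⁶×164×700 = 3.578 mm.
The walls prevent any net length change, so an axial force P (same in every segment) develops. Compatibility: P · Σ Lᵢ/(AᵢEᵢ) = δ_free.
Σ Lᵢ/(AᵢEᵢ) = 750/(975×105×10³) + 700/(925×34×10³) = 2.958×10⁻⁵ mm/N.
P = 3.578 / 2.958×10⁻⁵ = 121000 N = 121 kN, compressive.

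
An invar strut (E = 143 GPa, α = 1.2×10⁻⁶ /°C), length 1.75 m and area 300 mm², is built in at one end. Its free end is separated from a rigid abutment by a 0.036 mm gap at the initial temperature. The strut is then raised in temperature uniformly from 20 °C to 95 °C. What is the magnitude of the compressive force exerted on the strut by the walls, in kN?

If the wall were absent the strut would grow by αΔT L = 1.2×10⁻⁶ × 75 × 1750 = 0.1575 mm.
After closing the 0.036 mm clearance, 0.1575 − 0.036 = 0.1215 mm of expansion remains to be suppressed by the wall.
That suppressed elongation corresponds to σ = E·Δ/L = 143×10³ × 0.1215/1750 = 9.928 MPa.
P = σA = 9.928 × 300 = 2.978 kN.

P ≈ 2.98 kN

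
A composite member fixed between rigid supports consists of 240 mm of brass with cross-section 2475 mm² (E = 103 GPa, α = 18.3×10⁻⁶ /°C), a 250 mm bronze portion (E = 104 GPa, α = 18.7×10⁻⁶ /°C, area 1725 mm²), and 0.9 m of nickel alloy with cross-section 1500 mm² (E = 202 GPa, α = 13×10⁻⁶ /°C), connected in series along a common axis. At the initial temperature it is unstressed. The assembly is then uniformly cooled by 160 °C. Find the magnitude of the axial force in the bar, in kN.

If the supports were absent, the total length change would be Σ αᵢΔT Lᵢ = 18.3×10⁻⁶×160×240 + 18.7×10⁻⁶×160×250 + 13×10⁻⁶×160×900 = 3.323 mm.
Since the ends are fixed, an axial force P builds up, equal in every segment, with P · Σ Lᵢ/(AᵢEᵢ) = δ_free.
Σ Lᵢ/(AᵢEᵢ) = 240/(2475×103×10³) + 250/(1725×104×10³) + 900/(1500×202×10³) = 5.305×10⁻⁶ mm/N.
Hence P = δ_free / Σ(L/AE) = 3.323/5.305×10⁻⁶ = 626.3 kN (tensile).

P ≈ 626 kN (tensile)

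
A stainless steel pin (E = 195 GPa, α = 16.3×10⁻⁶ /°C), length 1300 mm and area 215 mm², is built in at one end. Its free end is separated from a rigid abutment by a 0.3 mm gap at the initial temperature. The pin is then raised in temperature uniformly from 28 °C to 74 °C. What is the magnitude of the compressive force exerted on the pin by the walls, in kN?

P ≈ 21.8 kN

Unrestrained expansion: δ_free = αΔT L = 16.3×10⁻⁶ × 46 × 1300 = 0.9747 mm.
After closing the 0.3 mm clearance, 0.9747 − 0.3 = 0.6747 mm of expansion remains to be suppressed by the wall.
Compatibility: PL/(AE) = 0.6747 mm, so σ = P/A = E × (0.6747/1300) = 101.2 MPa.
P = σA = 101.2 × 215 = 21.76 kN.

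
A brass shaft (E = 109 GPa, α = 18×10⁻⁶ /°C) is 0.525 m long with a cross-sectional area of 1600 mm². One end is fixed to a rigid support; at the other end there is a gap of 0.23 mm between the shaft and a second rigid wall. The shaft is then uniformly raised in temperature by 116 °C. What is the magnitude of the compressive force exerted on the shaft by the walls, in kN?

If the wall were absent the shaft would grow by αΔT L = 18×10⁻⁶ × 116 × 525 = 1.096 mm.
The gap closes (δ_free > 0.23 mm) and the wall then resists a further 1.096 − 0.23 = 0.8662 mm of expansion.
That suppressed elongation corresponds to σ = E·Δ/L = 109×10³ × 0.8662/525 = 179.8 MPa.
P = σA = 179.8 × 1600 = 287.7 kN.

P ≈ 288 kN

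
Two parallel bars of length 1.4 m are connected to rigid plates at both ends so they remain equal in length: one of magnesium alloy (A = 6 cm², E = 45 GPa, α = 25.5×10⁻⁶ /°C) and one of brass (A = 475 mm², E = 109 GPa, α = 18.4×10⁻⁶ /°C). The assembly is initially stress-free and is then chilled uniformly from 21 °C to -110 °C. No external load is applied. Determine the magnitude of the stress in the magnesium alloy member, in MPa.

The magnesium alloy has the larger α, so on cooling it would change length more than the brass if both were free. The rigid plates force a common final length, so the magnesium alloy is put into tension and the brass into compression, with equal and opposite forces P (no external load).
Setting the final lengths equal and cancelling L: (α₁ − α₂)ΔT = P/(A₁E₁) + P/(A₂E₂).
|α₁ − α₂|·ΔT = 7.1×10⁻⁶ × 131 = 0.0009301.
1/(A₁E₁) + 1/(A₂E₂) = 1/(600×45×10³) + 1/(475×109×10³) = 5.635×10⁻⁸ N⁻¹.
P = 0.0009301 / 5.635×10⁻⁸ = 16510 N = 16.51 kN.
σ_{magnesium alloy} = P/A₁ = 16510/600 = 27.51 MPa, tensile.

σ ≈ 27.5 MPa (tensile)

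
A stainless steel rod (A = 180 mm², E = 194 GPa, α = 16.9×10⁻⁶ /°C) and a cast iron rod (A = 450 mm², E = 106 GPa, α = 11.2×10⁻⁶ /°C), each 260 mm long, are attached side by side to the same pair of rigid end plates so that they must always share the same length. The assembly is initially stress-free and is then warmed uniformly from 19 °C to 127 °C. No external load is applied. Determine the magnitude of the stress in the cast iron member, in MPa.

σ ≈ 27.6 MPa (tensile)

Equilibrium of a rigid end plate with no external load gives equal and opposite internal forces ±P in the two members. Since α_{stainless steel} > α_{cast iron}, heating drives the stainless steel into compression and the cast iron into tension.
Equating the net (thermal + elastic) strains gives |α₁ − α₂|·ΔT = P·[1/(A₁E₁) + 1/(A₂E₂)].
|α₁ − α₂|·ΔT = 5.7×10⁻⁶ × 108 = 0.0006156.
1/(A₁E₁) + 1/(A₂E₂) = 1/(180×194×10³) + 1/(450×106×10³) = 4.96×10⁻⁸ N⁻¹.
P = 0.0006156 / 4.96×10⁻⁸ = 12410 N = 12.41 kN.
σ_{cast iron} = P/A₂ = 12410/450 = 27.58 MPa, tensile.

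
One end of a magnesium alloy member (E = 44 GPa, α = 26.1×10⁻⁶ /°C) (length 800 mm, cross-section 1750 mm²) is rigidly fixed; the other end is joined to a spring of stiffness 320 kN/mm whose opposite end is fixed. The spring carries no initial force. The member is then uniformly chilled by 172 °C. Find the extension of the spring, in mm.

The unrestrained thermal change is αΔT L = 26.1×10⁻⁶ × 172 × 800 = 3.591 mm.
Let P be the tensile force in the spring. The member extends elastically by PL/(AE) and the spring stretches by P/k; together these equal δ_free.
So P = δ_free / [L/(AE) + 1/k] = 3.591 / [ 800/(1750×44×10³) + 1/(320×10³) ].
P = 3.591 / 1.351×10⁻⁵ = 265700 N.
Spring extension = P/k = 265700/(320×10³) = 0.8304 mm.

δ ≈ 0.83 mm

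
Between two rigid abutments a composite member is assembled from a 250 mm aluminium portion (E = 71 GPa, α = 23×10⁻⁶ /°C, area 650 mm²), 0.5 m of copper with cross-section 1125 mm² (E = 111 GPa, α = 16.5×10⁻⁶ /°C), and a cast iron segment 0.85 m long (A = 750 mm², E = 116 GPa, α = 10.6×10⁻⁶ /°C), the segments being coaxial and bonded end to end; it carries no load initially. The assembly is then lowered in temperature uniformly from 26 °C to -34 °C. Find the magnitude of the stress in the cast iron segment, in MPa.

σ ≈ 95.9 MPa (tensile)

If the supports were absent, the total length change would be Σ αᵢΔT Lᵢ = 23×10⁻⁶×60×250 + 16.5×10⁻⁶×60×500 + 10.6×10⁻⁶×60×850 = 1.381 mm.
The rigid supports impose zero overall length change; the single axial force P common to all segments must satisfy P Σ Lᵢ/(AᵢEᵢ) = δ_free.
Σ Lᵢ/(AᵢEᵢ) = 250/(650×71×10³) + 500/(1125×111×10³) + 850/(750×116×10³) = 1.919×10⁻⁵ mm/N.
Hence P = δ_free / Σ(L/AE) = 1.381/1.919×10⁻⁵ = 71.94 kN (tensile).
σ_{cast iron} = P / A = 71940 / 750 = 95.92 MPa.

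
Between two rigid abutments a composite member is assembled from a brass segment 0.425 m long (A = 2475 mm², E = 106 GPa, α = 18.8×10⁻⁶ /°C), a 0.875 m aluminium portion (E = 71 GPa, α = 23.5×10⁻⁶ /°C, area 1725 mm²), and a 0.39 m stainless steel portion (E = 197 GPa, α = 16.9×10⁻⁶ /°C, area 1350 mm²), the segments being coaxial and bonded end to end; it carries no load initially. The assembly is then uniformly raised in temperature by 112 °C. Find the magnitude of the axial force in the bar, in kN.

Free thermal expansion of the whole bar: Σ αᵢΔT Lᵢ = 18.8×10⁻⁶×112×425 + 23.5×10⁻⁶×112×875 + 16.9×10⁻⁶×112×390 = 3.936 mm.
Since the ends are fixed, an axial force P builds up, equal in every segment, with P · Σ Lᵢ/(AᵢEᵢ) = δ_free.
Σ Lᵢ/(AᵢEᵢ) = 425/(2475×106×10³) + 875/(1725×71×10³) + 390/(1350×197×10³) = 1.023×10⁻⁵ mm/N.
Hence P = δ_free / Σ(L/AE) = 3.936/1.023×10⁻⁵ = 384.7 kN (compressive).

P ≈ 385 kN (compressive)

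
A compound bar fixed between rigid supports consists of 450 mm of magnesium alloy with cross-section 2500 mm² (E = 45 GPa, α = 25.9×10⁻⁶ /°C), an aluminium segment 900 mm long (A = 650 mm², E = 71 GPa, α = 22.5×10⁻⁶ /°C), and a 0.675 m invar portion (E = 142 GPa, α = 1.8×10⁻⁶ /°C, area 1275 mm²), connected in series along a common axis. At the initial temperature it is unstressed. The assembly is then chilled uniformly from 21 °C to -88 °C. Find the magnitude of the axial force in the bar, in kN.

If the supports were absent, the total length change would be Σ αᵢΔT Lᵢ = 25.9×10⁻⁶×109×450 + 22.5×10⁻⁶×109×900 + 1.8×10⁻⁶×109×675 = 3.61 mm.
The rigid supports impose zero overall length change; the single axial force P common to all segments must satisfy P Σ Lᵢ/(AᵢEᵢ) = δ_free.
Σ Lᵢ/(AᵢEᵢ) = 450/(2500×45×10³) + 900/(650×71×10³) + 675/(1275×142×10³) = 2.723×10⁻⁵ mm/N.
So P = 3.61 / 2.723×10⁻⁵ = 132.6 kN, tensile.

P ≈ 133 kN (tensile)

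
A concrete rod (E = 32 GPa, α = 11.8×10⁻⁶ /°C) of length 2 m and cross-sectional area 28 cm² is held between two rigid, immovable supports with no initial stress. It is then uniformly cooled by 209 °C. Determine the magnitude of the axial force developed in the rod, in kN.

Full restraint means ε = 0, so the stress is σ = EαΔT = 32×10³ × 11.8×10⁻⁶ × 209 = 78.92 MPa.
Then P = σA = 78.92 × 2800 mm² = 221 kN, tensile.

P ≈ 221 kN (tensile)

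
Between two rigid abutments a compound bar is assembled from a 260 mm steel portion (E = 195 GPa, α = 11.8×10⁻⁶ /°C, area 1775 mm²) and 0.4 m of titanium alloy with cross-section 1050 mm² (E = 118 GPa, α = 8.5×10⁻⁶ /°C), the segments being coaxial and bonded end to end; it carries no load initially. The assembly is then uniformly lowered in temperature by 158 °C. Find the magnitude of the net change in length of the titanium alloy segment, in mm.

|ΔL| ≈ 0.292 mm

Free thermal contraction of the whole bar: Σ αᵢΔT Lᵢ = 11.8×10⁻⁶×158×260 + 8.5×10⁻⁶×158×400 = 1.022 mm.
The rigid supports impose zero overall length change; the single axial force P common to all segments must satisfy P Σ Lᵢ/(AᵢEᵢ) = δ_free.
Σ Lᵢ/(AᵢEᵢ) = 260/(1775×195×10³) + 400/(1050×118×10³) = 3.98×10⁻⁶ mm/N.
P = 1.022 / 3.98×10⁻⁶ = 256800 N = 256.8 kN, tensile.
For the titanium alloy segment, free thermal change = 8.5×10⁻⁶×158×400 = 0.5372 mm and elastic change from P = 256800×400/(1050×118×10³) = 0.829 mm; these oppose, so the net change is 0.292 mm (segment lengthens).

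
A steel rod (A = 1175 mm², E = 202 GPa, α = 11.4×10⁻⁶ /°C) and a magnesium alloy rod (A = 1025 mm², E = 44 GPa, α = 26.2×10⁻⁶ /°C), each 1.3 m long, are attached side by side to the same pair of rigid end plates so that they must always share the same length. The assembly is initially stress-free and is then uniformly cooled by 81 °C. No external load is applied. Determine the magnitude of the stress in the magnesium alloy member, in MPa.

σ ≈ 44.3 MPa (tensile)

Equilibrium of a rigid end plate with no external load gives equal and opposite internal forces ±P in the two members. Since α_{magnesium alloy} > α_{steel}, cooling drives the magnesium alloy into tension and the steel into compression.
Setting the final lengths equal and cancelling L: (α₁ − α₂)ΔT = P/(A₁E₁) + P/(A₂E₂).
|α₁ − α₂|·ΔT = 14.8×10⁻⁶ × 81 = 0.001199.
1/(A₁E₁) + 1/(A₂E₂) = 1/(1175×202×10³) + 1/(1025×44×10³) = 2.639×10⁻⁸ N⁻¹.
P = 0.001199 / 2.639×10⁻⁸ = 45430 N = 45.43 kN.
σ_{magnesium alloy} = P/A₂ = 45430/1025 = 44.32 MPa, tensile.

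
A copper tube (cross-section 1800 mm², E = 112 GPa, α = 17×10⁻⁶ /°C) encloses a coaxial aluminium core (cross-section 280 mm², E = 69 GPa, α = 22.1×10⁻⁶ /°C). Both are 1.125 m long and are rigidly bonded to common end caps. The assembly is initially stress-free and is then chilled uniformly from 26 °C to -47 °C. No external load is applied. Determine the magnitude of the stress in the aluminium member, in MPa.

σ ≈ 23.4 MPa (tensile)

Both members must finish at the same length. With the larger α, the aluminium tends to over-contract; the plates restrain it, putting the aluminium in tension and the copper in compression. With no external load the two internal forces are equal and opposite, magnitude P.
Setting the final lengths equal and cancelling L: (α₁ − α₂)ΔT = P/(A₁E₁) + P/(A₂E₂).
|α₁ − α₂|·ΔT = 5.1×10⁻⁶ × 73 = 0.0003723.
1/(A₁E₁) + 1/(A₂E₂) = 1/(1800×112×10³) + 1/(280×69×10³) = 5.672×10⁻⁸ N⁻¹.
So P = 0.0003723 / 5.672×10⁻⁸ = 6.564 kN.
σ_{aluminium} = P/A₂ = 6564/280 = 23.44 MPa, tensile.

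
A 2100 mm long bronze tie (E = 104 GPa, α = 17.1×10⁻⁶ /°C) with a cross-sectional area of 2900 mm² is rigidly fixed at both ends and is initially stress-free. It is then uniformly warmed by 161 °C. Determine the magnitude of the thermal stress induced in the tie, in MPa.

The supports are rigid, so the total axial strain is zero. The restrained thermal strain is ε = αΔT = 17.1×10⁻⁶ × 161 = 2753.1×10⁻⁶.
Hence σ = E·αΔT = 104×10³ × 2753.1×10⁻⁶ = 286.3 MPa, compressive.

σ ≈ 286 MPa (compressive)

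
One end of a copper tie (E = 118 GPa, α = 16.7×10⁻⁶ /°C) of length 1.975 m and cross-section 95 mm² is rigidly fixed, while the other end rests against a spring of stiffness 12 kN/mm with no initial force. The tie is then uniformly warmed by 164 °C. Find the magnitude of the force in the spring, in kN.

Free thermal expansion: δ_free = αΔT L = 16.7×10⁻⁶ × 164 × 1975 = 5.409 mm.
With a force P in the spring, the elastic change of the tie is PL/(AE) and that of the spring is P/k; compatibility requires their sum to equal δ_free.
P [ L/(AE) + 1/k ] = δ_free → P [ 1975/(95×118×10³) + 1/(12×10³) ] = 5.409.
P = 5.409 / 0.0002595 = 20840 N.

P ≈ 20.8 kN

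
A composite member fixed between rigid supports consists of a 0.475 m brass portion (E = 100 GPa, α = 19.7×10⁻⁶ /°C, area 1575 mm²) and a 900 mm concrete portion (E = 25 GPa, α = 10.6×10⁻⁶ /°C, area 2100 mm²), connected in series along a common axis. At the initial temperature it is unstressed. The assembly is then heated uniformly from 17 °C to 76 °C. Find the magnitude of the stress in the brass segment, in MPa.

σ ≈ 35.1 MPa (compressive)

With the walls removed the bar would change length by δ_free = Σ αᵢΔT Lᵢ = 19.7×10⁻⁶×59×475 + 10.6×10⁻⁶×59×900 = 1.115 mm.
The rigid supports impose zero overall length change; the single axial force P common to all segments must satisfy P Σ Lᵢ/(AᵢEᵢ) = δ_free.
Σ Lᵢ/(AᵢEᵢ) = 475/(1575×100×10³) + 900/(2100×25×10³) = 2.016×10⁻⁵ mm/N.
So P = 1.115 / 2.016×10⁻⁵ = 55.31 kN, compressive.
σ_{brass} = P / A = 55310 / 1575 = 35.12 MPa.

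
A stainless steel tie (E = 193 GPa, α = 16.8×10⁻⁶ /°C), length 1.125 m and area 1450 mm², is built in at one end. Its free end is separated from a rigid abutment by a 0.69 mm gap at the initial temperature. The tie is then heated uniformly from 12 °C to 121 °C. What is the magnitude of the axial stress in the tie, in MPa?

σ ≈ 235 MPa (compressive)

Free thermal elongation = αΔT L = 16.8×10⁻⁶ × 109 × 1125 = 2.06 mm.
This exceeds the 0.69 mm gap, so the wall pushes back. The portion of expansion that must be recovered elastically is δ_free − gap = 2.06 − 0.69 = 1.37 mm.
That suppressed elongation corresponds to σ = E·Δ/L = 193×10³ × 1.37/1125 = 235 MPa.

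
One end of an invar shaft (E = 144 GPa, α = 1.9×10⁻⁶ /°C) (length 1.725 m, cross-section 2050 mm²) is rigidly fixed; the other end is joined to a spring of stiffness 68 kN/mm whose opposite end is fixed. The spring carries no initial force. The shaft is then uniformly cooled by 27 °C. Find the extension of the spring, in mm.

δ ≈ 0.0633 mm

The unrestrained thermal change is αΔT L = 1.9×10⁻⁶ × 27 × 1725 = 0.08849 mm.
Let P be the tensile force in the spring. The shaft extends elastically by PL/(AE) and the spring stretches by P/k; together these equal δ_free.
So P = δ_free / [L/(AE) + 1/k] = 0.08849 / [ 1725/(2050×144×10³) + 1/(68×10³) ].
P = 0.08849 / 2.055×10⁻⁵ = 4306 N.
Spring extension = P/k = 4306/(68×10³) = 0.06333 mm.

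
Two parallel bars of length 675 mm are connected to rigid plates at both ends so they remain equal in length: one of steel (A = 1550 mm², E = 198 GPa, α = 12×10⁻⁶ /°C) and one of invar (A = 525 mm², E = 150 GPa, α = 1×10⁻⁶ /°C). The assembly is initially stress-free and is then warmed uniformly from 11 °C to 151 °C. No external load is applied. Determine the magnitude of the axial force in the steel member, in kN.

The steel has the larger α, so on heating it would change length more than the invar if both were free. The rigid plates force a common final length, so the steel is put into compression and the invar into tension, with equal and opposite forces P (no external load).
Compatibility of the two members (thermal + elastic change equal): (α₁ − α₂)ΔT = P·[1/(A₁E₁) + 1/(A₂E₂)].
|α₁ − α₂|·ΔT = 11×10⁻⁶ × 140 = 0.00154.
1/(A₁E₁) + 1/(A₂E₂) = 1/(1550×198×10³) + 1/(525×150×10³) = 1.596×10⁻⁸ N⁻¹.
So P = 0.00154 / 1.596×10⁻⁸ = 96.51 kN.

P ≈ 96.5 kN (compressive in the steel)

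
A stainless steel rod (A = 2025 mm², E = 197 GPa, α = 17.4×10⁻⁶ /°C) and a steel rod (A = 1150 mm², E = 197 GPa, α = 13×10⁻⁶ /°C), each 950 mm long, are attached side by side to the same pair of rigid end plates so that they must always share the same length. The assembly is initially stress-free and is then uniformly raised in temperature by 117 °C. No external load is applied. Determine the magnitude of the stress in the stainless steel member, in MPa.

Both members must finish at the same length. With the larger α, the stainless steel tends to over-expand; the plates restrain it, putting the stainless steel in compression and the steel in tension. With no external load the two internal forces are equal and opposite, magnitude P.
Equating the net (thermal + elastic) strains gives |α₁ − α₂|·ΔT = P·[1/(A₁E₁) + 1/(A₂E₂)].
|α₁ − α₂|·ΔT = 4.4×10⁻⁶ × 117 = 0.0005148.
1/(A₁E₁) + 1/(A₂E₂) = 1/(2025×197×10³) + 1/(1150×197×10³) = 6.921×10⁻⁹ N⁻¹.
So P = 0.0005148 / 6.921×10⁻⁹ = 74.38 kN.
σ_{stainless steel} = P/A₁ = 74380/2025 = 36.73 MPa, compressive.

σ ≈ 36.7 MPa (compressive)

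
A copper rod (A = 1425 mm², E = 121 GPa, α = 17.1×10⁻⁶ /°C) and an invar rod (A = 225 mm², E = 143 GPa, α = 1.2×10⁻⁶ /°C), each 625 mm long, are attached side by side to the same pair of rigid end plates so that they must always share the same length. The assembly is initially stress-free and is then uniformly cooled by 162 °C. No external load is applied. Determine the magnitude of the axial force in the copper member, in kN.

P ≈ 69.8 kN (tensile in the copper)

Both members must finish at the same length. With the larger α, the copper tends to over-contract; the plates restrain it, putting the copper in tension and the invar in compression. With no external load the two internal forces are equal and opposite, magnitude P.
Compatibility of the two members (thermal + elastic change equal): (α₁ − α₂)ΔT = P·[1/(A₁E₁) + 1/(A₂E₂)].
|α₁ − α₂|·ΔT = 15.9×10⁻⁶ × 162 = 0.002576.
1/(A₁E₁) + 1/(A₂E₂) = 1/(1425×121×10³) + 1/(225×143×10³) = 3.688×10⁻⁸ N⁻¹.
P = 0.002576 / 3.688×10⁻⁸ = 69840 N = 69.84 kN.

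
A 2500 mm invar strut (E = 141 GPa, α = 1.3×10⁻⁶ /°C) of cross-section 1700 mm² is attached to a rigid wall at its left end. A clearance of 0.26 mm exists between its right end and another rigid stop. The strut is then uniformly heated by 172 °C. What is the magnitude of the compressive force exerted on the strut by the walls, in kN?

Free thermal elongation = αΔT L = 1.3×10⁻⁶ × 172 × 2500 = 0.559 mm.
After closing the 0.26 mm clearance, 0.559 − 0.26 = 0.299 mm of expansion remains to be suppressed by the wall.
That suppressed elongation corresponds to σ = E·Δ/L = 141×10³ × 0.299/2500 = 16.86 MPa.
Force on the wall = σA = 16.86 × 1700 mm² = 28.67 kN.

P ≈ 28.7 kN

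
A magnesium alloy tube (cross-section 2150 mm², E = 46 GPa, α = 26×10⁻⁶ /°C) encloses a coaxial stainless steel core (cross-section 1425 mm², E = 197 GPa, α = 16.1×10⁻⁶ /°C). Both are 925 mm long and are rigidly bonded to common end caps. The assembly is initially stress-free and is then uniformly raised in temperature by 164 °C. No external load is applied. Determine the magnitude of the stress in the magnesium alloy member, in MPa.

σ ≈ 55.2 MPa (compressive)

Both members must finish at the same length. With the larger α, the magnesium alloy tends to over-expand; the plates restrain it, putting the magnesium alloy in compression and the stainless steel in tension. With no external load the two internal forces are equal and opposite, magnitude P.
Equating the net (thermal + elastic) strains gives |α₁ − α₂|·ΔT = P·[1/(A₁E₁) + 1/(A₂E₂)].
|α₁ − α₂|·ΔT = 9.9×10⁻⁶ × 164 = 0.001624.
1/(A₁E₁) + 1/(A₂E₂) = 1/(2150×46×10³) + 1/(1425×197×10³) = 1.367×10⁻⁸ N⁻¹.
P = 0.001624 / 1.367×10⁻⁸ = 118700 N = 118.7 kN.
σ_{magnesium alloy} = P/A₁ = 118700/2150 = 55.23 MPa, compressive.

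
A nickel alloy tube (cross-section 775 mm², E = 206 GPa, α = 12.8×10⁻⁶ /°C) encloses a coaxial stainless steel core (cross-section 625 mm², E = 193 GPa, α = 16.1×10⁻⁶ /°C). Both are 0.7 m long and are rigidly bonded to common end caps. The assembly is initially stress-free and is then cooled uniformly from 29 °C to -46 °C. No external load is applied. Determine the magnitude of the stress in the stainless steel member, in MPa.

Equilibrium of a rigid end plate with no external load gives equal and opposite internal forces ±P in the two members. Since α_{stainless steel} > α_{nickel alloy}, cooling drives the stainless steel into tension and the nickel alloy into compression.
Setting the final lengths equal and cancelling L: (α₁ − α₂)ΔT = P/(A₁E₁) + P/(A₂E₂).
|α₁ − α₂|·ΔT = 3.3×10⁻⁶ × 75 = 0.0002475.
1/(A₁E₁) + 1/(A₂E₂) = 1/(775×206×10³) + 1/(625×193×10³) = 1.455×10⁻⁸ N⁻¹.
So P = 0.0002475 / 1.455×10⁻⁸ = 17.01 kN.
σ_{stainless steel} = P/A₂ = 17010/625 = 27.21 MPa, tensile.

σ ≈ 27.2 MPa (tensile)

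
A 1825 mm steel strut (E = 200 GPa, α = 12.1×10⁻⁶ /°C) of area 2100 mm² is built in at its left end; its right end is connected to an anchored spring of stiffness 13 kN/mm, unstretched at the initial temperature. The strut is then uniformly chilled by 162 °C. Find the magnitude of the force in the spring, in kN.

If the spring were absent the strut would shorten by αΔT L = 12.1×10⁻⁶ × 162 × 1825 = 3.577 mm.
With a force P in the spring, the elastic change of the strut is PL/(AE) and that of the spring is P/k; compatibility requires their sum to equal δ_free.
P [ L/(AE) + 1/k ] = δ_free → P [ 1825/(2100×200×10³) + 1/(13×10³) ] = 3.577.
P = 3.577 / 8.127×10⁻⁵ = 44020 N.

P ≈ 44 kN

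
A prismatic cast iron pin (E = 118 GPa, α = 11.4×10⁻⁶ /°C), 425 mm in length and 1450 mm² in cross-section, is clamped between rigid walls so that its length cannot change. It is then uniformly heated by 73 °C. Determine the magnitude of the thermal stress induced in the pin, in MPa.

σ ≈ 98.2 MPa (compressive)

Because both ends are immovable the net strain is zero, and the suppressed thermal strain is αΔT = 11.4×10⁻⁶ × 73 = 832.2×10⁻⁶.
The stress required to suppress this strain is σ = Eε = 118×10³ × 832.2×10⁻⁶ = 98.2 MPa, compressive since the pin is trying to expand.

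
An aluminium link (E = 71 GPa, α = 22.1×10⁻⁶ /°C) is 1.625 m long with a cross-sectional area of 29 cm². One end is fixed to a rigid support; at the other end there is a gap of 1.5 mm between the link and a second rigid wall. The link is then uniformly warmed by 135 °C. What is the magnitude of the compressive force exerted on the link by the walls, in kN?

If the wall were absent the link would grow by αΔT L = 22.1×10⁻⁶ × 135 × 1625 = 4.848 mm.
This exceeds the 1.5 mm gap, so the wall pushes back. The portion of expansion that must be recovered elastically is δ_free − gap = 4.848 − 1.5 = 3.348 mm.
Compatibility: PL/(AE) = 3.348 mm, so σ = P/A = E × (3.348/1625) = 146.3 MPa.
Force on the wall = σA = 146.3 × 2900 mm² = 424.2 kN.

P ≈ 424 kN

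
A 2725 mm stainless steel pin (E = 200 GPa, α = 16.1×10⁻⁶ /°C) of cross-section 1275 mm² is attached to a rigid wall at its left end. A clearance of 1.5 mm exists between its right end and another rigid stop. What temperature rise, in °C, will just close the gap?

ΔT ≈ 34.2 °C

The gap closes when αΔT L = 1.5 mm, since the pin is still unstressed at that instant.
So ΔT = g/(αL) = 1.5/(16.1×10⁻⁶ × 2725) = 34.19 °C.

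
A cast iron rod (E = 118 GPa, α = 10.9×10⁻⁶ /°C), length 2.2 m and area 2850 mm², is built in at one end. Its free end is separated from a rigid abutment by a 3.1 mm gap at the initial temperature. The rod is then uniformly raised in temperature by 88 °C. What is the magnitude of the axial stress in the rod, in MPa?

σ ≈ 0 MPa

Free thermal elongation = αΔT L = 10.9×10⁻⁶ × 88 × 2200 = 2.11 mm.
Since δ_free = 2.11 mm is less than the 3.1 mm gap, the rod never touches the wall. No axial force develops.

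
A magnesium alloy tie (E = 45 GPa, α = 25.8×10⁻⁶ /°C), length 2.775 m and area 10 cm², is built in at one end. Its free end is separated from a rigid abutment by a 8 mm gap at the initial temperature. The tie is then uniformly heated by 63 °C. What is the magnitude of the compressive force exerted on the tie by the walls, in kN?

If the wall were absent the tie would grow by αΔT L = 25.8×10⁻⁶ × 63 × 2775 = 4.51 mm.
Since δ_free = 4.51 mm is less than the 8 mm gap, the tie never touches the wall. No axial force develops.

P ≈ 0 kN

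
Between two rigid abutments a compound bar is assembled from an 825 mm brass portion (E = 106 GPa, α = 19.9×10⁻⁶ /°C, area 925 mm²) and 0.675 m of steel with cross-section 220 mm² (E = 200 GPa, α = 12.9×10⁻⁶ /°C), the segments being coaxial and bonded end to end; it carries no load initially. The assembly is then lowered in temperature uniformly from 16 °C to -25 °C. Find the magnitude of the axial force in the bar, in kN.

P ≈ 43.4 kN (tensile)

Free thermal contraction of the whole bar: Σ αᵢΔT Lᵢ = 19.9×10⁻⁶×41×825 + 12.9×10⁻⁶×41×675 = 1.03 mm.
The rigid supports impose zero overall length change; the single axial force P common to all segments must satisfy P Σ Lᵢ/(AᵢEᵢ) = δ_free.
Σ Lᵢ/(AᵢEᵢ) = 825/(925×106×10³) + 675/(220×200×10³) = 2.375×10⁻⁵ mm/N.
P = 1.03 / 2.375×10⁻⁵ = 43360 N = 43.36 kN, tensile.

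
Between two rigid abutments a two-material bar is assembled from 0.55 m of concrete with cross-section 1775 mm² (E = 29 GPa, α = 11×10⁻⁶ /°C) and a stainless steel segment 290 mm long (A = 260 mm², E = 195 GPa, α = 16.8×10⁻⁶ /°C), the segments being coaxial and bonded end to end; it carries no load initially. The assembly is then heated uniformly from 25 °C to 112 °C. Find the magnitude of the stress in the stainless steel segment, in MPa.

With the walls removed the bar would change length by δ_free = Σ αᵢΔT Lᵢ = 11×10⁻⁶×87×550 + 16.8×10⁻⁶×87×290 = 0.9502 mm.
The walls prevent any net length change, so an axial force P (same in every segment) develops. Compatibility: P · Σ Lᵢ/(AᵢEᵢ) = δ_free.
Σ Lᵢ/(AᵢEᵢ) = 550/(1775×29×10³) + 290/(260×195×10³) = 1.64×10⁻⁵ mm/N.
P = 0.9502 / 1.64×10⁻⁵ = 57920 N = 57.92 kN, compressive.
σ_{stainless steel} = P / A = 57920 / 260 = 222.8 MPa.

σ ≈ 223 MPa (compressive)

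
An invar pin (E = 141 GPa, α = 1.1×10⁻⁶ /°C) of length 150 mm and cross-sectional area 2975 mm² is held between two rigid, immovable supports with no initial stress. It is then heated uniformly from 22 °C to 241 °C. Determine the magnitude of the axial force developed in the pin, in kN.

P ≈ 101 kN (compressive)

With zero net strain, σ = E·αΔT = 141 GPa × 1.1×10⁻⁶ × 219 = 33.97 MPa.
Then P = σA = 33.97 × 2975 mm² = 101.1 kN, compressive.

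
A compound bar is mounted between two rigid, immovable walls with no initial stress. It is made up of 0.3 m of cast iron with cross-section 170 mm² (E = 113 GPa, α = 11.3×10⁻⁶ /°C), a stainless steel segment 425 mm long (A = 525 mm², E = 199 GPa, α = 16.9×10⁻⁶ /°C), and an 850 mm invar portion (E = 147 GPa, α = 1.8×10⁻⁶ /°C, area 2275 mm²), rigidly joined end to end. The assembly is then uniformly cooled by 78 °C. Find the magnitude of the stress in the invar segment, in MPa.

With the walls removed the bar would change length by δ_free = Σ αᵢΔT Lᵢ = 11.3×10⁻⁶×78×300 + 16.9×10⁻⁶×78×425 + 1.8×10⁻⁶×78×850 = 0.944 mm.
The rigid supports impose zero overall length change; the single axial force P common to all segments must satisfy P Σ Lᵢ/(AᵢEᵢ) = δ_free.
Σ Lᵢ/(AᵢEᵢ) = 300/(170×113×10³) + 425/(525×199×10³) + 850/(2275×147×10³) = 2.223×10⁻⁵ mm/N.
P = 0.944 / 2.223×10⁻⁵ = 42470 N = 42.47 kN, tensile.
σ_{invar} = P / A = 42470 / 2275 = 18.67 MPa.

σ ≈ 18.7 MPa (tensile)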